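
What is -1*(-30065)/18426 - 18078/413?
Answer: -320688383/7609938 ≈ -42.141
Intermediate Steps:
-1*(-30065)/18426 - 18078/413 = 30065*(1/18426) - 18078*1/413 = 30065/18426 - 18078/413 = -320688383/7609938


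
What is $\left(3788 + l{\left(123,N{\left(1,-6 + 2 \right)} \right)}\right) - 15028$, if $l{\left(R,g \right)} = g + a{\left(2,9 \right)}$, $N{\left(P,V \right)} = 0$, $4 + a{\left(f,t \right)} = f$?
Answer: $-11242$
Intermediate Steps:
$a{\left(f,t \right)} = -4 + f$
$l{\left(R,g \right)} = -2 + g$ ($l{\left(R,g \right)} = g + \left(-4 + 2\right) = g - 2 = -2 + g$)
$\left(3788 + l{\left(123,N{\left(1,-6 + 2 \right)} \right)}\right) - 15028 = \left(3788 + \left(-2 + 0\right)\right) - 15028 = \left(3788 - 2\right) - 15028 = 3786 - 15028 = -11242$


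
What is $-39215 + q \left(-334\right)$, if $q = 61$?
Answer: $-59589$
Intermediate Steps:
$-39215 + q \left(-334\right) = -39215 + 61 \left(-334\right) = -39215 - 20374 = -59589$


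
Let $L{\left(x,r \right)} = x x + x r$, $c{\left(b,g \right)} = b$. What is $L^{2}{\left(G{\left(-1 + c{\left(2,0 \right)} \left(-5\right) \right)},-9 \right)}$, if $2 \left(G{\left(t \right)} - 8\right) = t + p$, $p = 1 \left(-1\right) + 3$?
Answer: $\frac{5929}{16} \approx 370.56$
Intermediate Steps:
$p = 2$ ($p = -1 + 3 = 2$)
$G{\left(t \right)} = 9 + \frac{t}{2}$ ($G{\left(t \right)} = 8 + \frac{t + 2}{2} = 8 + \frac{2 + t}{2} = 8 + \left(1 + \frac{t}{2}\right) = 9 + \frac{t}{2}$)
$L{\left(x,r \right)} = x^{2} + r x$
$L^{2}{\left(G{\left(-1 + c{\left(2,0 \right)} \left(-5\right) \right)},-9 \right)} = \left(\left(9 + \frac{-1 + 2 \left(-5\right)}{2}\right) \left(-9 + \left(9 + \frac{-1 + 2 \left(-5\right)}{2}\right)\right)\right)^{2} = \left(\left(9 + \frac{-1 - 10}{2}\right) \left(-9 + \left(9 + \frac{-1 - 10}{2}\right)\right)\right)^{2} = \left(\left(9 + \frac{1}{2} \left(-11\right)\right) \left(-9 + \left(9 + \frac{1}{2} \left(-11\right)\right)\right)\right)^{2} = \left(\left(9 - \frac{11}{2}\right) \left(-9 + \left(9 - \frac{11}{2}\right)\right)\right)^{2} = \left(\frac{7 \left(-9 + \frac{7}{2}\right)}{2}\right)^{2} = \left(\frac{7}{2} \left(- \frac{11}{2}\right)\right)^{2} = \left(- \frac{77}{4}\right)^{2} = \frac{5929}{16}$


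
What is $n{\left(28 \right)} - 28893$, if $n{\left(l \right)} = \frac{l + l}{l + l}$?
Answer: $-28892$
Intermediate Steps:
$n{\left(l \right)} = 1$ ($n{\left(l \right)} = \frac{2 l}{2 l} = 2 l \frac{1}{2 l} = 1$)
$n{\left(28 \right)} - 28893 = 1 - 28893 = -28892$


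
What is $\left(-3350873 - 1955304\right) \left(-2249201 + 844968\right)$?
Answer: $7451108847241$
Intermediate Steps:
$\left(-3350873 - 1955304\right) \left(-2249201 + 844968\right) = \left(-5306177\right) \left(-1404233\right) = 7451108847241$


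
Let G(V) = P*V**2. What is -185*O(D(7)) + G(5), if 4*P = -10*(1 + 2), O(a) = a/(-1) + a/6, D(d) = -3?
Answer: -650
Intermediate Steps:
O(a) = -5*a/6 (O(a) = a*(-1) + a*(1/6) = -a + a/6 = -5*a/6)
P = -15/2 (P = (-10*(1 + 2))/4 = (-10*3)/4 = (1/4)*(-30) = -15/2 ≈ -7.5000)
G(V) = -15*V**2/2
-185*O(D(7)) + G(5) = -(-925)*(-3)/6 - 15/2*5**2 = -185*5/2 - 15/2*25 = -925/2 - 375/2 = -650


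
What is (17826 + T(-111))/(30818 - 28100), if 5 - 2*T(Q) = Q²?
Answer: 5834/1359 ≈ 4.2929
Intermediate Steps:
T(Q) = 5/2 - Q²/2
(17826 + T(-111))/(30818 - 28100) = (17826 + (5/2 - ½*(-111)²))/(30818 - 28100) = (17826 + (5/2 - ½*12321))/2718 = (17826 + (5/2 - 12321/2))*(1/2718) = (17826 - 6158)*(1/2718) = 11668*(1/2718) = 5834/1359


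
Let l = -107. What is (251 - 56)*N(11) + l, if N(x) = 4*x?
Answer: 8473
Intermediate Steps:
(251 - 56)*N(11) + l = (251 - 56)*(4*11) - 107 = 195*44 - 107 = 8580 - 107 = 8473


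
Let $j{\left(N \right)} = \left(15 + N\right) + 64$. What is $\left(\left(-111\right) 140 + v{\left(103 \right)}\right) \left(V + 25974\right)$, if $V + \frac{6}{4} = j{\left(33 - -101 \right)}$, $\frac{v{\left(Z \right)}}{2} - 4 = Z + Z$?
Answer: $-395924760$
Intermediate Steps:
$v{\left(Z \right)} = 8 + 4 Z$ ($v{\left(Z \right)} = 8 + 2 \left(Z + Z\right) = 8 + 2 \cdot 2 Z = 8 + 4 Z$)
$j{\left(N \right)} = 79 + N$
$V = \frac{423}{2}$ ($V = - \frac{3}{2} + \left(79 + \left(33 - -101\right)\right) = - \frac{3}{2} + \left(79 + \left(33 + 101\right)\right) = - \frac{3}{2} + \left(79 + 134\right) = - \frac{3}{2} + 213 = \frac{423}{2} \approx 211.5$)
$\left(\left(-111\right) 140 + v{\left(103 \right)}\right) \left(V + 25974\right) = \left(\left(-111\right) 140 + \left(8 + 4 \cdot 103\right)\right) \left(\frac{423}{2} + 25974\right) = \left(-15540 + \left(8 + 412\right)\right) \frac{52371}{2} = \left(-15540 + 420\right) \frac{52371}{2} = \left(-15120\right) \frac{52371}{2} = -395924760$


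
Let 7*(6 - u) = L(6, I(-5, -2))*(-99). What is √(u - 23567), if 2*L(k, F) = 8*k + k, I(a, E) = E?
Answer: I*√1135778/7 ≈ 152.25*I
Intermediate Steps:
L(k, F) = 9*k/2 (L(k, F) = (8*k + k)/2 = (9*k)/2 = 9*k/2)
u = 2715/7 (u = 6 - (9/2)*6*(-99)/7 = 6 - 27*(-99)/7 = 6 - ⅐*(-2673) = 6 + 2673/7 = 2715/7 ≈ 387.86)
√(u - 23567) = √(2715/7 - 23567) = √(-162254/7) = I*√1135778/7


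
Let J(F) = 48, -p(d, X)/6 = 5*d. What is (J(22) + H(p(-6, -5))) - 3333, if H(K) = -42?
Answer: -3327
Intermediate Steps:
p(d, X) = -30*d
(J(22) + H(p(-6, -5))) - 3333 = (48 - 42) - 3333 = 6 - 3333 = -3327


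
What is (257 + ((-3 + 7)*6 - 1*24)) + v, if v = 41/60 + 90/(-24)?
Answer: 3809/15 ≈ 253.93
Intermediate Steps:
v = -46/15 (v = 41*(1/60) + 90*(-1/24) = 41/60 - 15/4 = -46/15 ≈ -3.0667)
(257 + ((-3 + 7)*6 - 1*24)) + v = (257 + ((-3 + 7)*6 - 1*24)) - 46/15 = (257 + (4*6 - 24)) - 46/15 = (257 + (24 - 24)) - 46/15 = (257 + 0) - 46/15 = 257 - 46/15 = 3809/15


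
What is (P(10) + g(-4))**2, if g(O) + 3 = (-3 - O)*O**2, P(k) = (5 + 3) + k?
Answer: 961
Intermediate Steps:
P(k) = 8 + k
g(O) = -3 + O**2*(-3 - O) (g(O) = -3 + (-3 - O)*O**2 = -3 + O**2*(-3 - O))
(P(10) + g(-4))**2 = ((8 + 10) + (-3 - 1*(-4)**3 - 3*(-4)**2))**2 = (18 + (-3 - 1*(-64) - 3*16))**2 = (18 + (-3 + 64 - 48))**2 = (18 + 13)**2 = 31**2 = 961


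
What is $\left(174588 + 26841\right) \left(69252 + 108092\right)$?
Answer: $35722224576$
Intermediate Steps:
$\left(174588 + 26841\right) \left(69252 + 108092\right) = 201429 \cdot 177344 = 35722224576$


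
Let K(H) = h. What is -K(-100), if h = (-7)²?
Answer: -49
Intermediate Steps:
h = 49
K(H) = 49
-K(-100) = -1*49 = -49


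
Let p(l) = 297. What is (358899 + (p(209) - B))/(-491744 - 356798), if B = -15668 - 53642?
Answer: -214253/424271 ≈ -0.50499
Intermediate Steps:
B = -69310
(358899 + (p(209) - B))/(-491744 - 356798) = (358899 + (297 - 1*(-69310)))/(-491744 - 356798) = (358899 + (297 + 69310))/(-848542) = (358899 + 69607)*(-1/848542) = 428506*(-1/848542) = -214253/424271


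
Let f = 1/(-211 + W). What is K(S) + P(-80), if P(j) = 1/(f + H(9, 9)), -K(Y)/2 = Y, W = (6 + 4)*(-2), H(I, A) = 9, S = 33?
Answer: -136917/2078 ≈ -65.889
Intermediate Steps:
W = -20 (W = 10*(-2) = -20)
f = -1/231 (f = 1/(-211 - 20) = 1/(-231) = -1/231 ≈ -0.0043290)
K(Y) = -2*Y
P(j) = 231/2078 (P(j) = 1/(-1/231 + 9) = 1/(2078/231) = 231/2078)
K(S) + P(-80) = -2*33 + 231/2078 = -66 + 231/2078 = -136917/2078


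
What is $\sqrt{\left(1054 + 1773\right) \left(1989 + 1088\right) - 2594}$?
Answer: $\sqrt{8696085} \approx 2948.9$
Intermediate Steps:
$\sqrt{\left(1054 + 1773\right) \left(1989 + 1088\right) - 2594} = \sqrt{2827 \cdot 3077 - 2594} = \sqrt{8698679 - 2594} = \sqrt{8696085}$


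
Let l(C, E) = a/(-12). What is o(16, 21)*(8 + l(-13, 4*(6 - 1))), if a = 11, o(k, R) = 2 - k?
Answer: -595/6 ≈ -99.167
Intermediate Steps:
l(C, E) = -11/12 (l(C, E) = 11/(-12) = 11*(-1/12) = -11/12)
o(16, 21)*(8 + l(-13, 4*(6 - 1))) = (2 - 1*16)*(8 - 11/12) = (2 - 16)*(85/12) = -14*85/12 = -595/6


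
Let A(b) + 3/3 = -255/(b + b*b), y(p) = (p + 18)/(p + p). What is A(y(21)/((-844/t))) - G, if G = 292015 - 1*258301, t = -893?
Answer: -1840817493631/54388165 ≈ -33846.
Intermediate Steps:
y(p) = (18 + p)/(2*p) (y(p) = (18 + p)/((2*p)) = (18 + p)*(1/(2*p)) = (18 + p)/(2*p))
G = 33714 (G = 292015 - 258301 = 33714)
A(b) = -1 - 255/(b + b²) (A(b) = -1 - 255/(b + b*b) = -1 - 255/(b + b²))
A(y(21)/((-844/t))) - G = (-255 - (½)*(18 + 21)/21/((-844/(-893))) - (((½)*(18 + 21)/21)/((-844/(-893))))²)/(((((½)*(18 + 21)/21)/((-844/(-893)))))*(1 + ((½)*(18 + 21)/21)/((-844/(-893))))) - 1*33714 = (-255 - (½)*(1/21)*39/((-844*(-1/893))) - (((½)*(1/21)*39)/((-844*(-1/893))))²)/(((((½)*(1/21)*39)/((-844*(-1/893)))))*(1 + ((½)*(1/21)*39)/((-844*(-1/893))))) - 33714 = (-255 - 13/(14*844/893) - (13/(14*(844/893)))²)/(((13/(14*(844/893))))*(1 + 13/(14*(844/893)))) - 33714 = (-255 - 13*893/(14*844) - ((13/14)*(893/844))²)/((((13/14)*(893/844)))*(1 + (13/14)*(893/844))) - 33714 = (-255 - 1*11609/11816 - (11609/11816)²)/((11609/11816)*(1 + 11609/11816)) - 33714 = 11816*(-255 - 11609/11816 - 1*134768881/139617856)/(11609*(23425/11816)) - 33714 = (11816/11609)*(11816/23425)*(-255 - 11609/11816 - 134768881/139617856) - 33714 = (11816/11609)*(11816/23425)*(-35874494105/139617856) - 33714 = -7174898821/54388165 - 33714 = -1840817493631/54388165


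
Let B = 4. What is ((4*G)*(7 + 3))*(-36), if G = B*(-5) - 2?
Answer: 31680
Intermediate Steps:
G = -22 (G = 4*(-5) - 2 = -20 - 2 = -22)
((4*G)*(7 + 3))*(-36) = ((4*(-22))*(7 + 3))*(-36) = -88*10*(-36) = -880*(-36) = 31680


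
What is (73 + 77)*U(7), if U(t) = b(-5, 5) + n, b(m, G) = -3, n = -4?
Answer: -1050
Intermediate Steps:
U(t) = -7 (U(t) = -3 - 4 = -7)
(73 + 77)*U(7) = (73 + 77)*(-7) = 150*(-7) = -1050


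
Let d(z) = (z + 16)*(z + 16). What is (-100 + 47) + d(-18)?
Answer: -49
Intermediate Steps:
d(z) = (16 + z)**2 (d(z) = (16 + z)*(16 + z) = (16 + z)**2)
(-100 + 47) + d(-18) = (-100 + 47) + (16 - 18)**2 = -53 + (-2)**2 = -53 + 4 = -49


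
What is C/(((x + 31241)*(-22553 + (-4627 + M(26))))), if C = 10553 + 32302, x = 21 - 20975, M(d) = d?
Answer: -14285/93111066 ≈ -0.00015342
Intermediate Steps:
x = -20954
C = 42855
C/(((x + 31241)*(-22553 + (-4627 + M(26))))) = 42855/(((-20954 + 31241)*(-22553 + (-4627 + 26)))) = 42855/((10287*(-22553 - 4601))) = 42855/((10287*(-27154))) = 42855/(-279333198) = 42855*(-1/279333198) = -14285/93111066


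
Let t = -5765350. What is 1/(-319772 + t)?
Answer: -1/6085122 ≈ -1.6434e-7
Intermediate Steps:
1/(-319772 + t) = 1/(-319772 - 5765350) = 1/(-6085122) = -1/6085122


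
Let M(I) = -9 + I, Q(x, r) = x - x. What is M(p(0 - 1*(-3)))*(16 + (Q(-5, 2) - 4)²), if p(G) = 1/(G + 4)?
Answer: -1984/7 ≈ -283.43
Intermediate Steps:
Q(x, r) = 0
p(G) = 1/(4 + G)
M(p(0 - 1*(-3)))*(16 + (Q(-5, 2) - 4)²) = (-9 + 1/(4 + (0 - 1*(-3))))*(16 + (0 - 4)²) = (-9 + 1/(4 + (0 + 3)))*(16 + (-4)²) = (-9 + 1/(4 + 3))*(16 + 16) = (-9 + 1/7)*32 = (-9 + ⅐)*32 = -62/7*32 = -1984/7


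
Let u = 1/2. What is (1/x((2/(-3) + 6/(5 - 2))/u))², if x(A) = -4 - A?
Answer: 9/400 ≈ 0.022500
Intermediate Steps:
u = ½ ≈ 0.50000
(1/x((2/(-3) + 6/(5 - 2))/u))² = (1/(-4 - (2/(-3) + 6/(5 - 2))/½))² = (1/(-4 - (2*(-⅓) + 6/3)*2))² = (1/(-4 - (-⅔ + 6*(⅓))*2))² = (1/(-4 - (-⅔ + 2)*2))² = (1/(-4 - 4*2/3))² = (1/(-4 - 1*8/3))² = (1/(-4 - 8/3))² = (1/(-20/3))² = (-3/20)² = 9/400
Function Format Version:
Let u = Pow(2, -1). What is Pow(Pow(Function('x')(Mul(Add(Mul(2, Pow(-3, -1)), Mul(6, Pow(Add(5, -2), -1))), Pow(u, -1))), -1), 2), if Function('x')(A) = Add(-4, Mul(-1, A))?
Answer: Rational(9, 400) ≈ 0.022500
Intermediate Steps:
u = Rational(1, 2) ≈ 0.50000
Pow(Pow(Function('x')(Mul(Add(Mul(2, Pow(-3, -1)), Mul(6, Pow(Add(5, -2), -1))), Pow(u, -1))), -1), 2) = Pow(Pow(Add(-4, Mul(-1, Mul(Add(Mul(2, Pow(-3, -1)), Mul(6, Pow(Add(5, -2), -1))), Pow(Rational(1, 2), -1)))), -1), 2) = Pow(Pow(Add(-4, Mul(-1, Mul(Add(Mul(2, Rational(-1, 3)), Mul(6, Pow(3, -1))), 2))), -1), 2) = Pow(Pow(Add(-4, Mul(-1, Mul(Add(Rational(-2, 3), Mul(6, Rational(1, 3))), 2))), -1), 2) = Pow(Pow(Add(-4, Mul(-1, Mul(Add(Rational(-2, 3), 2), 2))), -1), 2) = Pow(Pow(Add(-4, Mul(-1, Mul(Rational(4, 3), 2))), -1), 2) = Pow(Pow(Add(-4, Mul(-1, Rational(8, 3))), -1), 2) = Pow(Pow(Add(-4, Rational(-8, 3)), -1), 2) = Pow(Pow(Rational(-20, 3), -1), 2) = Pow(Rational(-3, 20), 2) = Rational(9, 400)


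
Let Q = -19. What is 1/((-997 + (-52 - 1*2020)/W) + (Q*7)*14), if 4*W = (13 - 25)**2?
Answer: -9/26249 ≈ -0.00034287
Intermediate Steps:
W = 36 (W = (13 - 25)**2/4 = (1/4)*(-12)**2 = (1/4)*144 = 36)
1/((-997 + (-52 - 1*2020)/W) + (Q*7)*14) = 1/((-997 + (-52 - 1*2020)/36) - 19*7*14) = 1/((-997 + (-52 - 2020)*(1/36)) - 133*14) = 1/((-997 - 2072*1/36) - 1862) = 1/((-997 - 518/9) - 1862) = 1/(-9491/9 - 1862) = 1/(-26249/9) = -9/26249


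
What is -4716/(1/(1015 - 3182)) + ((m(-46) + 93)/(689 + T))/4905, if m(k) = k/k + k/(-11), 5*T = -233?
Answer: 9839373262914/962797 ≈ 1.0220e+7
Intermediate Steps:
T = -233/5 (T = (⅕)*(-233) = -233/5 ≈ -46.600)
m(k) = 1 - k/11 (m(k) = 1 + k*(-1/11) = 1 - k/11)
-4716/(1/(1015 - 3182)) + ((m(-46) + 93)/(689 + T))/4905 = -4716/(1/(1015 - 3182)) + (((1 - 1/11*(-46)) + 93)/(689 - 233/5))/4905 = -4716/(1/(-2167)) + (((1 + 46/11) + 93)/(3212/5))*(1/4905) = -4716/(-1/2167) + ((57/11 + 93)*(5/3212))*(1/4905) = -4716*(-2167) + ((1080/11)*(5/3212))*(1/4905) = 10219572 + (1350/8833)*(1/4905) = 10219572 + 30/962797 = 9839373262914/962797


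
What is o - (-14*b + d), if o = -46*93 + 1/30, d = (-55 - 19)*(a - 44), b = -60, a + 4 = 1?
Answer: -257879/30 ≈ -8596.0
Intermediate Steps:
a = -3 (a = -4 + 1 = -3)
d = 3478 (d = (-55 - 19)*(-3 - 44) = -74*(-47) = 3478)
o = -128339/30 (o = -4278 + 1/30 = -128339/30 ≈ -4278.0)
o - (-14*b + d) = -128339/30 - (-14*(-60) + 3478) = -128339/30 - (840 + 3478) = -128339/30 - 1*4318 = -128339/30 - 4318 = -257879/30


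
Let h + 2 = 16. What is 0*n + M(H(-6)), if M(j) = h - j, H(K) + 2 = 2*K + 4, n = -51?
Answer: 24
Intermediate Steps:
h = 14 (h = -2 + 16 = 14)
H(K) = 2 + 2*K (H(K) = -2 + (2*K + 4) = -2 + (4 + 2*K) = 2 + 2*K)
M(j) = 14 - j
0*n + M(H(-6)) = 0*(-51) + (14 - (2 + 2*(-6))) = 0 + (14 - (2 - 12)) = 0 + (14 - 1*(-10)) = 0 + (14 + 10) = 0 + 24 = 24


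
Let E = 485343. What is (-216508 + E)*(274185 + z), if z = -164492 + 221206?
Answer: 88957232665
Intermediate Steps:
z = 56714
(-216508 + E)*(274185 + z) = (-216508 + 485343)*(274185 + 56714) = 268835*330899 = 88957232665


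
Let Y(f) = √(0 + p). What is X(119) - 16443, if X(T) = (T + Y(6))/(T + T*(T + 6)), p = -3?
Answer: -2071817/126 + I*√3/14994 ≈ -16443.0 + 0.00011552*I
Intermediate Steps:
Y(f) = I*√3 (Y(f) = √(0 - 3) = √(-3) = I*√3)
X(T) = (T + I*√3)/(T + T*(6 + T)) (X(T) = (T + I*√3)/(T + T*(T + 6)) = (T + I*√3)/(T + T*(6 + T)))
X(119) - 16443 = (119 + I*√3)/(119*(7 + 119)) - 16443 = (1/119)*(119 + I*√3)/126 - 16443 = (1/119)*(1/126)*(119 + I*√3) - 16443 = (1/126 + I*√3/14994) - 16443 = -2071817/126 + I*√3/14994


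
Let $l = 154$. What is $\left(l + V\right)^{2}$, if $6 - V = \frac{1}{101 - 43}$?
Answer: $\frac{86099841}{3364} \approx 25594.0$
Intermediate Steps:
$V = \frac{347}{58}$ ($V = 6 - \frac{1}{101 - 43} = 6 - \frac{1}{58} = \frac{347}{58} \approx 5.9828$)
$\left(l + V\right)^{2} = \left(154 + \frac{347}{58}\right)^{2} = \left(\frac{9279}{58}\right)^{2} = \frac{86099841}{3364}$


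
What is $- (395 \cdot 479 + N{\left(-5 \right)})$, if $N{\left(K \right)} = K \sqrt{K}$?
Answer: $-189205 + 5 i \sqrt{5} \approx -1.8921 \cdot 10^{5} + 11.18 i$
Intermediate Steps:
$N{\left(K \right)} = K^{\frac{3}{2}}$
$- (395 \cdot 479 + N{\left(-5 \right)}) = - (395 \cdot 479 + \left(-5\right)^{\frac{3}{2}}) = - (189205 - 5 i \sqrt{5}) = -189205 + 5 i \sqrt{5}$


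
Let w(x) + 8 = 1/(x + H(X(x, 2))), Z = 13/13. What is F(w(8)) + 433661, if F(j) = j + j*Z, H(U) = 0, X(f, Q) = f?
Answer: 1734581/4 ≈ 4.3365e+5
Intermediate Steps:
Z = 1 (Z = 13*(1/13) = 1)
w(x) = -8 + 1/x (w(x) = -8 + 1/(x + 0) = -8 + 1/x)
F(j) = 2*j (F(j) = j + j*1 = j + j = 2*j)
F(w(8)) + 433661 = 2*(-8 + 1/8) + 433661 = 2*(-8 + ⅛) + 433661 = 2*(-63/8) + 433661 = -63/4 + 433661 = 1734581/4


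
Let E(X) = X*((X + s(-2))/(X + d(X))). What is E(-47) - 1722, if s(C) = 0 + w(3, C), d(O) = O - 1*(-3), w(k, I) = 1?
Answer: -158864/91 ≈ -1745.8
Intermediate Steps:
d(O) = 3 + O (d(O) = O + 3 = 3 + O)
s(C) = 1 (s(C) = 0 + 1 = 1)
E(X) = X*(1 + X)/(3 + 2*X) (E(X) = X*((X + 1)/(X + (3 + X))) = X*((1 + X)/(3 + 2*X)) = X*(1 + X)/(3 + 2*X))
E(-47) - 1722 = -47*(1 - 47)/(3 + 2*(-47)) - 1722 = -47*(-46)/(3 - 94) - 1722 = -47*(-46)/(-91) - 1722 = -47*(-1/91)*(-46) - 1722 = -2162/91 - 1722 = -158864/91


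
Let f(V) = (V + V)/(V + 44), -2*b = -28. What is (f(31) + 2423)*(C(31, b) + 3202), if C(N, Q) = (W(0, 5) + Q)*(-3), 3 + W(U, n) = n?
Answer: 573356198/75 ≈ 7.6448e+6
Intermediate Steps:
b = 14 (b = -½*(-28) = 14)
f(V) = 2*V/(44 + V) (f(V) = (2*V)/(44 + V) = 2*V/(44 + V))
W(U, n) = -3 + n
C(N, Q) = -6 - 3*Q (C(N, Q) = ((-3 + 5) + Q)*(-3) = (2 + Q)*(-3) = -6 - 3*Q)
(f(31) + 2423)*(C(31, b) + 3202) = (2*31/(44 + 31) + 2423)*((-6 - 3*14) + 3202) = (2*31/75 + 2423)*((-6 - 42) + 3202) = (2*31*(1/75) + 2423)*(-48 + 3202) = (62/75 + 2423)*3154 = (181787/75)*3154 = 573356198/75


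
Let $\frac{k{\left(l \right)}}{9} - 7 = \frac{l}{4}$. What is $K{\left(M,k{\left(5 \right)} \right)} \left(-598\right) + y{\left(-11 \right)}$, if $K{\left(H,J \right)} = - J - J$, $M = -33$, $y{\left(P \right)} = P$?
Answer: $88792$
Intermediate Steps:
$k{\left(l \right)} = 63 + \frac{9 l}{4}$ ($k{\left(l \right)} = 63 + 9 \frac{l}{4} = 63 + \frac{9 l}{4}$)
$K{\left(H,J \right)} = - 2 J$
$K{\left(M,k{\left(5 \right)} \right)} \left(-598\right) + y{\left(-11 \right)} = - 2 \left(63 + \frac{9}{4} \cdot 5\right) \left(-598\right) - 11 = - 2 \left(63 + \frac{45}{4}\right) \left(-598\right) - 11 = \left(-2\right) \frac{297}{4} \left(-598\right) - 11 = \left(- \frac{297}{2}\right) \left(-598\right) - 11 = 88803 - 11 = 88792$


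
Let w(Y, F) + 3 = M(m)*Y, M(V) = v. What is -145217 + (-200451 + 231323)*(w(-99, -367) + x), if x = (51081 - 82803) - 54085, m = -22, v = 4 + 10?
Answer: -2692060129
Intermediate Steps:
v = 14
M(V) = 14
w(Y, F) = -3 + 14*Y
x = -85807 (x = -31722 - 54085 = -85807)
-145217 + (-200451 + 231323)*(w(-99, -367) + x) = -145217 + (-200451 + 231323)*((-3 + 14*(-99)) - 85807) = -145217 + 30872*((-3 - 1386) - 85807) = -145217 + 30872*(-1389 - 85807) = -145217 + 30872*(-87196) = -145217 - 2691914912 = -2692060129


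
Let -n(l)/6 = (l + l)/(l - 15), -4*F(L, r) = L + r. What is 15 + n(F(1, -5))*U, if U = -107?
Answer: -537/7 ≈ -76.714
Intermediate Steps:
F(L, r) = -L/4 - r/4 (F(L, r) = -(L + r)/4 = -L/4 - r/4)
n(l) = -12*l/(-15 + l) (n(l) = -6*(l + l)/(l - 15) = -6*2*l/(-15 + l) = -12*l/(-15 + l))
15 + n(F(1, -5))*U = 15 - 12*(-¼*1 - ¼*(-5))/(-15 + (-¼*1 - ¼*(-5)))*(-107) = 15 - 12*(-¼ + 5/4)/(-15 + (-¼ + 5/4))*(-107) = 15 - 12*1/(-15 + 1)*(-107) = 15 - 12*1/(-14)*(-107) = 15 - 12*1*(-1/14)*(-107) = 15 + (6/7)*(-107) = 15 - 642/7 = -537/7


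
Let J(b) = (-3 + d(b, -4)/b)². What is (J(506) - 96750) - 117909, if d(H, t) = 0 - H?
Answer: -214643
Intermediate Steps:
d(H, t) = -H
J(b) = 16 (J(b) = (-3 + (-b)/b)² = (-3 - 1)² = (-4)² = 16)
(J(506) - 96750) - 117909 = (16 - 96750) - 117909 = -96734 - 117909 = -214643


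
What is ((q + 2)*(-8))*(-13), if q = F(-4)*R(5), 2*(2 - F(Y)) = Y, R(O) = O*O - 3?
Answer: 9360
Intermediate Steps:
R(O) = -3 + O² (R(O) = O² - 3 = -3 + O²)
F(Y) = 2 - Y/2
q = 88 (q = (2 - ½*(-4))*(-3 + 5²) = (2 + 2)*(-3 + 25) = 4*22 = 88)
((q + 2)*(-8))*(-13) = ((88 + 2)*(-8))*(-13) = (90*(-8))*(-13) = -720*(-13) = 9360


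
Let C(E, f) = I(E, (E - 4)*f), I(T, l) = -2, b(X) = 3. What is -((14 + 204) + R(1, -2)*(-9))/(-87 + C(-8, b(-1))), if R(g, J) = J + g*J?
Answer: 254/89 ≈ 2.8539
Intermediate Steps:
C(E, f) = -2
R(g, J) = J + J*g
-((14 + 204) + R(1, -2)*(-9))/(-87 + C(-8, b(-1))) = -((14 + 204) - 2*(1 + 1)*(-9))/(-87 - 2) = -(218 - 2*2*(-9))/(-89) = -(218 - 4*(-9))*(-1)/89 = -(218 + 36)*(-1)/89 = -254*(-1)/89 = -1*(-254/89) = 254/89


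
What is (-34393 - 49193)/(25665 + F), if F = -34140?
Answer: 27862/2825 ≈ 9.8627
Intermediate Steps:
(-34393 - 49193)/(25665 + F) = (-34393 - 49193)/(25665 - 34140) = -83586/(-8475) = -83586*(-1/8475) = 27862/2825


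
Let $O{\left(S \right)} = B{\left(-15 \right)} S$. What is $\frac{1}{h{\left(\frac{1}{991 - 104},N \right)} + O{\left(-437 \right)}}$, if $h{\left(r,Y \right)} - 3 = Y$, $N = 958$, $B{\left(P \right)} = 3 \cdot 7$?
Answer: $- \frac{1}{8216} \approx -0.00012171$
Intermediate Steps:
$B{\left(P \right)} = 21$
$h{\left(r,Y \right)} = 3 + Y$
$O{\left(S \right)} = 21 S$
$\frac{1}{h{\left(\frac{1}{991 - 104},N \right)} + O{\left(-437 \right)}} = \frac{1}{\left(3 + 958\right) + 21 \left(-437\right)} = \frac{1}{961 - 9177} = \frac{1}{-8216} = - \frac{1}{8216}$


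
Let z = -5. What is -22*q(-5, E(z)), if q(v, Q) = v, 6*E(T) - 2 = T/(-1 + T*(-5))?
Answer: 110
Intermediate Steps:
E(T) = ⅓ + T/(6*(-1 - 5*T)) (E(T) = ⅓ + (T/(-1 + T*(-5)))/6 = ⅓ + (T/(-1 - 5*T))/6 = ⅓ + T/(6*(-1 - 5*T)))
-22*q(-5, E(z)) = -22*(-5) = 110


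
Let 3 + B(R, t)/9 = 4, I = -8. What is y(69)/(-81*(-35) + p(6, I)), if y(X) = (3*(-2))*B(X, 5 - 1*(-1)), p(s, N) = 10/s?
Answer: -81/4255 ≈ -0.019036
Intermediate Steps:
B(R, t) = 9 (B(R, t) = -27 + 9*4 = -27 + 36 = 9)
y(X) = -54 (y(X) = (3*(-2))*9 = -6*9 = -54)
y(69)/(-81*(-35) + p(6, I)) = -54/(-81*(-35) + 10/6) = -54/(2835 + 10*(⅙)) = -54/(2835 + 5/3) = -54/8510/3 = -54*3/8510 = -81/4255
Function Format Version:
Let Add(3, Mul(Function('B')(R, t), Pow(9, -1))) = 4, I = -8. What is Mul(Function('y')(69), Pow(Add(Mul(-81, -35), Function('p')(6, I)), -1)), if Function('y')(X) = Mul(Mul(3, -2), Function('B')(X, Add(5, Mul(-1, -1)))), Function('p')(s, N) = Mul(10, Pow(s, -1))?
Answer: Rational(-81, 4255) ≈ -0.019036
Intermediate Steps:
Function('B')(R, t) = 9 (Function('B')(R, t) = Add(-27, Mul(9, 4)) = Add(-27, 36) = 9)
Function('y')(X) = -54 (Function('y')(X) = Mul(Mul(3, -2), 9) = Mul(-6, 9) = -54)
Mul(Function('y')(69), Pow(Add(Mul(-81, -35), Function('p')(6, I)), -1)) = Mul(-54, Pow(Add(Mul(-81, -35), Mul(10, Pow(6, -1))), -1)) = Mul(-54, Pow(Add(2835, Mul(10, Rational(1, 6))), -1)) = Mul(-54, Pow(Add(2835, Rational(5, 3)), -1)) = Mul(-54, Pow(Rational(8510, 3), -1)) = Mul(-54, Rational(3, 8510)) = Rational(-81, 4255)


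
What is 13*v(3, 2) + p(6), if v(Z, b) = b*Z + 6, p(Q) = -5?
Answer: 151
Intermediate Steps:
v(Z, b) = 6 + Z*b (v(Z, b) = Z*b + 6 = 6 + Z*b)
13*v(3, 2) + p(6) = 13*(6 + 3*2) - 5 = 13*(6 + 6) - 5 = 13*12 - 5 = 156 - 5 = 151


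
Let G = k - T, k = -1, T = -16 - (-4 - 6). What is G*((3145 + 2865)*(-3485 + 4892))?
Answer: 42280350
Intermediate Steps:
T = -6 (T = -16 - 1*(-10) = -16 + 10 = -6)
G = 5 (G = -1 - 1*(-6) = -1 + 6 = 5)
G*((3145 + 2865)*(-3485 + 4892)) = 5*((3145 + 2865)*(-3485 + 4892)) = 5*(6010*1407) = 5*8456070 = 42280350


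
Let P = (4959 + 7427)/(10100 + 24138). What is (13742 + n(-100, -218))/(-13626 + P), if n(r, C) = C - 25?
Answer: -231089381/233257301 ≈ -0.99071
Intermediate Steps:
n(r, C) = -25 + C
P = 6193/17119 (P = 12386/34238 = 12386*(1/34238) = 6193/17119 ≈ 0.36176)
(13742 + n(-100, -218))/(-13626 + P) = (13742 + (-25 - 218))/(-13626 + 6193/17119) = (13742 - 243)/(-233257301/17119) = 13499*(-17119/233257301) = -231089381/233257301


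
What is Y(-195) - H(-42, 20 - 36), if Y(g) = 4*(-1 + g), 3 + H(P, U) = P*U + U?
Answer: -1437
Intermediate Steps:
H(P, U) = -3 + U + P*U (H(P, U) = -3 + (P*U + U) = -3 + (U + P*U) = -3 + U + P*U)
Y(g) = -4 + 4*g
Y(-195) - H(-42, 20 - 36) = (-4 + 4*(-195)) - (-3 + (20 - 36) - 42*(20 - 36)) = (-4 - 780) - (-3 - 16 - 42*(-16)) = -784 - (-3 - 16 + 672) = -784 - 1*653 = -784 - 653 = -1437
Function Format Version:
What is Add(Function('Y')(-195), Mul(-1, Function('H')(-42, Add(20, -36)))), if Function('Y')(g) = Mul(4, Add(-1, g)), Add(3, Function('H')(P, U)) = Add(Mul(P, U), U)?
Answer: -1437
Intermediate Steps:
Function('H')(P, U) = Add(-3, U, Mul(P, U)) (Function('H')(P, U) = Add(-3, Add(Mul(P, U), U)) = Add(-3, Add(U, Mul(P, U))) = Add(-3, U, Mul(P, U)))
Function('Y')(g) = Add(-4, Mul(4, g))
Add(Function('Y')(-195), Mul(-1, Function('H')(-42, Add(20, -36)))) = Add(Add(-4, Mul(4, -195)), Mul(-1, Add(-3, Add(20, -36), Mul(-42, Add(20, -36))))) = Add(Add(-4, -780), Mul(-1, Add(-3, -16, Mul(-42, -16)))) = Add(-784, Mul(-1, Add(-3, -16, 672))) = Add(-784, Mul(-1, 653)) = Add(-784, -653) = -1437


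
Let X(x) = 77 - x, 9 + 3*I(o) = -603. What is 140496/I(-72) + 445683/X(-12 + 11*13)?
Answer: -2736281/306 ≈ -8942.1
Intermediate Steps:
I(o) = -204 (I(o) = -3 + (1/3)*(-603) = -3 - 201 = -204)
140496/I(-72) + 445683/X(-12 + 11*13) = 140496/(-204) + 445683/(77 - (-12 + 11*13)) = 140496*(-1/204) + 445683/(77 - (-12 + 143)) = -11708/17 + 445683/(77 - 1*131) = -11708/17 + 445683/(77 - 131) = -11708/17 + 445683/(-54) = -11708/17 + 445683*(-1/54) = -11708/17 - 148561/18 = -2736281/306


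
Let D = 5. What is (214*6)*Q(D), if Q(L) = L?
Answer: 6420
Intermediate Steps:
(214*6)*Q(D) = (214*6)*5 = 1284*5 = 6420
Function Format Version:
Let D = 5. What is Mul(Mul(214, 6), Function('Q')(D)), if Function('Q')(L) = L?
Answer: 6420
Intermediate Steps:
Mul(Mul(214, 6), Function('Q')(D)) = Mul(Mul(214, 6), 5) = Mul(1284, 5) = 6420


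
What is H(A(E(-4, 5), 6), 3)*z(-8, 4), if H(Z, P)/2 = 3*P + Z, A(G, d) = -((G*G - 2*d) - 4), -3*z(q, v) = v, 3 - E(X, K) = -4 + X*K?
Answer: 5632/3 ≈ 1877.3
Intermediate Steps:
E(X, K) = 7 - K*X (E(X, K) = 3 - (-4 + X*K) = 3 - (-4 + K*X) = 3 + (4 - K*X) = 7 - K*X)
z(q, v) = -v/3
A(G, d) = 4 - G² + 2*d (A(G, d) = -((G² - 2*d) - 4) = -(-4 + G² - 2*d) = 4 - G² + 2*d)
H(Z, P) = 2*Z + 6*P (H(Z, P) = 2*(3*P + Z) = 2*(Z + 3*P) = 2*Z + 6*P)
H(A(E(-4, 5), 6), 3)*z(-8, 4) = (2*(4 - (7 - 1*5*(-4))² + 2*6) + 6*3)*(-⅓*4) = (2*(4 - (7 + 20)² + 12) + 18)*(-4/3) = (2*(4 - 1*27² + 12) + 18)*(-4/3) = (2*(4 - 1*729 + 12) + 18)*(-4/3) = (2*(4 - 729 + 12) + 18)*(-4/3) = (2*(-713) + 18)*(-4/3) = (-1426 + 18)*(-4/3) = -1408*(-4/3) = 5632/3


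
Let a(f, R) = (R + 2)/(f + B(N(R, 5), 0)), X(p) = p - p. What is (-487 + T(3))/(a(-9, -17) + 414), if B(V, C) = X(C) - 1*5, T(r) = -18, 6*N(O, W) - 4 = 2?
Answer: -7070/5811 ≈ -1.2167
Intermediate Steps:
X(p) = 0
N(O, W) = 1 (N(O, W) = 2/3 + (1/6)*2 = 2/3 + 1/3 = 1)
B(V, C) = -5 (B(V, C) = 0 - 1*5 = 0 - 5 = -5)
a(f, R) = (2 + R)/(-5 + f) (a(f, R) = (R + 2)/(f - 5) = (2 + R)/(-5 + f))
(-487 + T(3))/(a(-9, -17) + 414) = (-487 - 18)/((2 - 17)/(-5 - 9) + 414) = -505/(-15/(-14) + 414) = -505/(-1/14*(-15) + 414) = -505/(15/14 + 414) = -505/5811/14 = -505*14/5811 = -7070/5811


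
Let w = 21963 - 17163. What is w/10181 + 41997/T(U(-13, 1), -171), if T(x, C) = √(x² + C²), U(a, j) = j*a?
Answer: 4800/10181 + 41997*√29410/29410 ≈ 245.36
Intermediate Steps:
U(a, j) = a*j
T(x, C) = √(C² + x²)
w = 4800
w/10181 + 41997/T(U(-13, 1), -171) = 4800/10181 + 41997/(√((-171)² + (-13*1)²)) = 4800*(1/10181) + 41997/(√(29241 + (-13)²)) = 4800/10181 + 41997/(√(29241 + 169)) = 4800/10181 + 41997/(√29410) = 4800/10181 + 41997*(√29410/29410) = 4800/10181 + 41997*√29410/29410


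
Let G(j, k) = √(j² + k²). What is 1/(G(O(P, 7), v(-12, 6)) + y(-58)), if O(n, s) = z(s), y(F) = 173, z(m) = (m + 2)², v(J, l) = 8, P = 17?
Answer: 173/23304 - 5*√265/23304 ≈ 0.0039309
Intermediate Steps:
z(m) = (2 + m)²
O(n, s) = (2 + s)²
1/(G(O(P, 7), v(-12, 6)) + y(-58)) = 1/(√(((2 + 7)²)² + 8²) + 173) = 1/(√((9²)² + 64) + 173) = 1/(√(81² + 64) + 173) = 1/(√(6561 + 64) + 173) = 1/(√6625 + 173) = 1/(5*√265 + 173) = 1/(173 + 5*√265)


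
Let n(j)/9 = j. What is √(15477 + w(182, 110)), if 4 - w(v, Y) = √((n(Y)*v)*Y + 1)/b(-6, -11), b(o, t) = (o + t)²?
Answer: √(4474009 - √19819801)/17 ≈ 124.36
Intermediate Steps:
n(j) = 9*j
w(v, Y) = 4 - √(1 + 9*v*Y²)/289 (w(v, Y) = 4 - √(((9*Y)*v)*Y + 1)/((-6 - 11)²) = 4 - √((9*Y*v)*Y + 1)/((-17)²) = 4 - √(9*v*Y² + 1)/289 = 4 - √(1 + 9*v*Y²)/289)
√(15477 + w(182, 110)) = √(15477 + (4 - √(1 + 9*182*110²)/289)) = √(15477 + (4 - √(1 + 9*182*12100)/289)) = √(15477 + (4 - √(1 + 19819800)/289)) = √(15477 + (4 - √19819801/289)) = √(15481 - √19819801/289)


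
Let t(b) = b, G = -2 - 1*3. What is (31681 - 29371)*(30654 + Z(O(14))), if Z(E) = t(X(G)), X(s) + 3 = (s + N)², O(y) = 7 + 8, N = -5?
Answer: 71034810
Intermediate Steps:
O(y) = 15
G = -5 (G = -2 - 3 = -5)
X(s) = -3 + (-5 + s)² (X(s) = -3 + (s - 5)² = -3 + (-5 + s)²)
Z(E) = 97 (Z(E) = -3 + (-5 - 5)² = -3 + (-10)² = -3 + 100 = 97)
(31681 - 29371)*(30654 + Z(O(14))) = (31681 - 29371)*(30654 + 97) = 2310*30751 = 71034810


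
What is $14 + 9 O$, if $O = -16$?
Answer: $-130$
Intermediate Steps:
$14 + 9 O = 14 + 9 \left(-16\right) = 14 - 144 = -130$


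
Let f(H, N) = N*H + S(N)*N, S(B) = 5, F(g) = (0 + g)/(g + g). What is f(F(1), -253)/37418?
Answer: -2783/74836 ≈ -0.037188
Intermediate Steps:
F(g) = 1/2 (F(g) = g/((2*g)) = g*(1/(2*g)) = 1/2)
f(H, N) = 5*N + H*N (f(H, N) = N*H + 5*N = H*N + 5*N = 5*N + H*N)
f(F(1), -253)/37418 = -253*(5 + 1/2)/37418 = -253*11/2*(1/37418) = -2783/2*1/37418 = -2783/74836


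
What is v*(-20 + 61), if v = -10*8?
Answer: -3280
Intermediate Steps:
v = -80
v*(-20 + 61) = -80*(-20 + 61) = -80*41 = -3280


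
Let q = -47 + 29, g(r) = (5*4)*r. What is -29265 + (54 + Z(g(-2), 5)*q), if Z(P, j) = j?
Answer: -29301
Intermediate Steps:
g(r) = 20*r
q = -18
-29265 + (54 + Z(g(-2), 5)*q) = -29265 + (54 + 5*(-18)) = -29265 + (54 - 90) = -29265 - 36 = -29301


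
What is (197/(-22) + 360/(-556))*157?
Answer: -4609991/3058 ≈ -1507.5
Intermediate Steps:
(197/(-22) + 360/(-556))*157 = (197*(-1/22) + 360*(-1/556))*157 = (-197/22 - 90/139)*157 = -29363/3058*157 = -4609991/3058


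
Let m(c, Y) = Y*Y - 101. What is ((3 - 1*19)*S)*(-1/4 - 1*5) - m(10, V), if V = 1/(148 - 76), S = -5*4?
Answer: -8185537/5184 ≈ -1579.0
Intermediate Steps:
S = -20
V = 1/72 ≈ 0.013889
m(c, Y) = -101 + Y² (m(c, Y) = Y² - 101 = -101 + Y²)
((3 - 1*19)*S)*(-1/4 - 1*5) - m(10, V) = ((3 - 1*19)*(-20))*(-1/4 - 1*5) - (-101 + (1/72)²) = ((3 - 19)*(-20))*(-1*¼ - 5) - (-101 + 1/5184) = (-16*(-20))*(-¼ - 5) - 1*(-523583/5184) = 320*(-21/4) + 523583/5184 = -1680 + 523583/5184 = -8185537/5184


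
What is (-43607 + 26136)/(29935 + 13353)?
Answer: -17471/43288 ≈ -0.40360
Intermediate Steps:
(-43607 + 26136)/(29935 + 13353) = -17471/43288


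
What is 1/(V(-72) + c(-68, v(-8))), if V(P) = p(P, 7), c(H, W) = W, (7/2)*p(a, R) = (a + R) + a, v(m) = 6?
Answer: -7/232 ≈ -0.030172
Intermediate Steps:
p(a, R) = 2*R/7 + 4*a/7 (p(a, R) = 2*((a + R) + a)/7 = 2*((R + a) + a)/7 = 2*(R + 2*a)/7 = 2*R/7 + 4*a/7)
V(P) = 2 + 4*P/7 (V(P) = (2/7)*7 + 4*P/7 = 2 + 4*P/7)
1/(V(-72) + c(-68, v(-8))) = 1/((2 + (4/7)*(-72)) + 6) = 1/((2 - 288/7) + 6) = 1/(-274/7 + 6) = 1/(-232/7) = -7/232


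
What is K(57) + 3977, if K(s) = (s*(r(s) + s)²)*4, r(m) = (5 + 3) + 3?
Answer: 1058249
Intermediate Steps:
r(m) = 11 (r(m) = 8 + 3 = 11)
K(s) = 4*s*(11 + s)² (K(s) = (s*(11 + s)²)*4 = 4*s*(11 + s)²)
K(57) + 3977 = 4*57*(11 + 57)² + 3977 = 4*57*68² + 3977 = 4*57*4624 + 3977 = 1054272 + 3977 = 1058249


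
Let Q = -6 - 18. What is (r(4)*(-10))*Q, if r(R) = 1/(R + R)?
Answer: 30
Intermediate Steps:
r(R) = 1/(2*R)
Q = -24
(r(4)*(-10))*Q = (((½)/4)*(-10))*(-24) = (((½)*(¼))*(-10))*(-24) = ((⅛)*(-10))*(-24) = -5/4*(-24) = 30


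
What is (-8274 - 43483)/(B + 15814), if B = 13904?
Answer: -51757/29718 ≈ -1.7416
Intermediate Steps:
(-8274 - 43483)/(B + 15814) = (-8274 - 43483)/(13904 + 15814) = -51757/29718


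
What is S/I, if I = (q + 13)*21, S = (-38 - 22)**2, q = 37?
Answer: 24/7 ≈ 3.4286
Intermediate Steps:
S = 3600 (S = (-60)**2 = 3600)
I = 1050 (I = (37 + 13)*21 = 50*21 = 1050)
S/I = 3600/1050 = 3600*(1/1050) = 24/7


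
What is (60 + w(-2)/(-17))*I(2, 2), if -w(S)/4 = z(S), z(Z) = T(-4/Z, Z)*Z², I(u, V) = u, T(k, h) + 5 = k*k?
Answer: 2008/17 ≈ 118.12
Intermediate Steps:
T(k, h) = -5 + k² (T(k, h) = -5 + k*k = -5 + k²)
z(Z) = Z²*(-5 + 16/Z²) (z(Z) = (-5 + (-4/Z)²)*Z² = (-5 + 16/Z²)*Z² = Z²*(-5 + 16/Z²))
w(S) = -64 + 20*S² (w(S) = -4*(16 - 5*S²) = -64 + 20*S²)
(60 + w(-2)/(-17))*I(2, 2) = (60 + (-64 + 20*(-2)²)/(-17))*2 = (60 + (-64 + 20*4)*(-1/17))*2 = (60 + (-64 + 80)*(-1/17))*2 = (60 + 16*(-1/17))*2 = (60 - 16/17)*2 = (1004/17)*2 = 2008/17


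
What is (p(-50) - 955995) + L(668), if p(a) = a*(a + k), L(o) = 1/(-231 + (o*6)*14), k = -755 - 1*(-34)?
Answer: -51267744044/55881 ≈ -9.1745e+5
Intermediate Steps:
k = -721 (k = -755 + 34 = -721)
L(o) = 1/(-231 + 84*o) (L(o) = 1/(-231 + (6*o)*14) = 1/(-231 + 84*o))
p(a) = a*(-721 + a) (p(a) = a*(a - 721) = a*(-721 + a))
(p(-50) - 955995) + L(668) = (-50*(-721 - 50) - 955995) + 1/(21*(-11 + 4*668)) = (-50*(-771) - 955995) + 1/(21*(-11 + 2672)) = (38550 - 955995) + (1/21)/2661 = -917445 + (1/21)*(1/2661) = -917445 + 1/55881 = -51267744044/55881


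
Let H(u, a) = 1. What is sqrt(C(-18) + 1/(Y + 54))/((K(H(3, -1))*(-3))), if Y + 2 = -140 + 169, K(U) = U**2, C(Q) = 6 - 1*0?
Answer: -sqrt(487)/27 ≈ -0.81734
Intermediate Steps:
C(Q) = 6 (C(Q) = 6 + 0 = 6)
Y = 27 (Y = -2 + (-140 + 169) = -2 + 29 = 27)
sqrt(C(-18) + 1/(Y + 54))/((K(H(3, -1))*(-3))) = sqrt(6 + 1/(27 + 54))/((1**2*(-3))) = sqrt(6 + 1/81)/((1*(-3))) = sqrt(6 + 1/81)/(-3) = sqrt(487/81)*(-1/3) = (sqrt(487)/9)*(-1/3) = -sqrt(487)/27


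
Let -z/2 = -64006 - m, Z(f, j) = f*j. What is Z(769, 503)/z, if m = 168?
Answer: 386807/128348 ≈ 3.0137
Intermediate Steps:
z = 128348 (z = -2*(-64006 - 1*168) = -2*(-64006 - 168) = -2*(-64174) = 128348)
Z(769, 503)/z = (769*503)/128348 = 386807*(1/128348) = 386807/128348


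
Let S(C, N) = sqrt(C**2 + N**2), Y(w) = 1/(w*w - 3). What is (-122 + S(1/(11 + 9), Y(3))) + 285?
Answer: 163 + sqrt(109)/60 ≈ 163.17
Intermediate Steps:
Y(w) = 1/(-3 + w**2) (Y(w) = 1/(w**2 - 3) = 1/(-3 + w**2))
(-122 + S(1/(11 + 9), Y(3))) + 285 = (-122 + sqrt((1/(11 + 9))**2 + (1/(-3 + 3**2))**2)) + 285 = (-122 + sqrt((1/20)**2 + (1/(-3 + 9))**2)) + 285 = (-122 + sqrt((1/20)**2 + (1/6)**2)) + 285 = (-122 + sqrt(1/400 + (1/6)**2)) + 285 = (-122 + sqrt(1/400 + 1/36)) + 285 = (-122 + sqrt(109/3600)) + 285 = (-122 + sqrt(109)/60) + 285 = 163 + sqrt(109)/60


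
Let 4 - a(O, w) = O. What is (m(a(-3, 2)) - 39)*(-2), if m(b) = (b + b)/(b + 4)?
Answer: 830/11 ≈ 75.455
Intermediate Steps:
a(O, w) = 4 - O
m(b) = 2*b/(4 + b) (m(b) = (2*b)/(4 + b) = 2*b/(4 + b))
(m(a(-3, 2)) - 39)*(-2) = (2*(4 - 1*(-3))/(4 + (4 - 1*(-3))) - 39)*(-2) = (2*(4 + 3)/(4 + (4 + 3)) - 39)*(-2) = (2*7/(4 + 7) - 39)*(-2) = (2*7/11 - 39)*(-2) = (2*7*(1/11) - 39)*(-2) = (14/11 - 39)*(-2) = -415/11*(-2) = 830/11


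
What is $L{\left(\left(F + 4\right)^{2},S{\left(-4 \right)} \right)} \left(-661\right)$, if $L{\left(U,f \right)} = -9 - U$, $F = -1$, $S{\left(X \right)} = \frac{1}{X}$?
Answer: $11898$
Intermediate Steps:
$L{\left(\left(F + 4\right)^{2},S{\left(-4 \right)} \right)} \left(-661\right) = \left(-9 - \left(-1 + 4\right)^{2}\right) \left(-661\right) = \left(-9 - 3^{2}\right) \left(-661\right) = \left(-9 - 9\right) \left(-661\right) = \left(-18\right) \left(-661\right) = 11898$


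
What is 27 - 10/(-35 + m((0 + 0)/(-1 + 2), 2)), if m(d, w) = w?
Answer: 901/33 ≈ 27.303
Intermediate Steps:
27 - 10/(-35 + m((0 + 0)/(-1 + 2), 2)) = 27 - 10/(-35 + 2) = 27 - 10/(-33) = 27 - 10*(-1/33) = 27 + 10/33 = 901/33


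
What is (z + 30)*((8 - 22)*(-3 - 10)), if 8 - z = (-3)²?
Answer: 5278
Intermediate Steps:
z = -1 (z = 8 - 1*(-3)² = 8 - 1*9 = 8 - 9 = -1)
(z + 30)*((8 - 22)*(-3 - 10)) = (-1 + 30)*((8 - 22)*(-3 - 10)) = 29*(-14*(-13)) = 29*182 = 5278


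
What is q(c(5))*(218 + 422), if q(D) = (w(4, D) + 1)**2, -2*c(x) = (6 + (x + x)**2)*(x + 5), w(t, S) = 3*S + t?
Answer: 1607824000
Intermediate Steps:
w(t, S) = t + 3*S
c(x) = -(5 + x)*(6 + 4*x**2)/2 (c(x) = -(6 + (x + x)**2)*(x + 5)/2 = -(6 + (2*x)**2)*(5 + x)/2 = -(6 + 4*x**2)*(5 + x)/2 = -(5 + x)*(6 + 4*x**2)/2)
q(D) = (5 + 3*D)**2 (q(D) = ((4 + 3*D) + 1)**2 = (5 + 3*D)**2)
q(c(5))*(218 + 422) = (5 + 3*(-15 - 10*5**2 - 3*5 - 2*5**3))**2*(218 + 422) = (5 + 3*(-15 - 10*25 - 15 - 2*125))**2*640 = (5 + 3*(-15 - 250 - 15 - 250))**2*640 = (5 + 3*(-530))**2*640 = (5 - 1590)**2*640 = (-1585)**2*640 = 2512225*640 = 1607824000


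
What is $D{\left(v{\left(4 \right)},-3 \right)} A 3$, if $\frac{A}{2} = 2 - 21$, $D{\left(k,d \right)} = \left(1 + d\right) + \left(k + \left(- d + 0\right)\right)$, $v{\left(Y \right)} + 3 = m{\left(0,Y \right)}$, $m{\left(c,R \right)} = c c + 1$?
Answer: $114$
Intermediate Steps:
$m{\left(c,R \right)} = 1 + c^{2}$ ($m{\left(c,R \right)} = c^{2} + 1 = 1 + c^{2}$)
$v{\left(Y \right)} = -2$ ($v{\left(Y \right)} = -3 + \left(1 + 0^{2}\right) = -3 + \left(1 + 0\right) = -3 + 1 = -2$)
$D{\left(k,d \right)} = 1 + k$ ($D{\left(k,d \right)} = \left(1 + d\right) - \left(d - k\right) = 1 + k$)
$A = -38$ ($A = 2 \left(2 - 21\right) = 2 \left(-19\right) = -38$)
$D{\left(v{\left(4 \right)},-3 \right)} A 3 = \left(1 - 2\right) \left(-38\right) 3 = \left(-1\right) \left(-38\right) 3 = 38 \cdot 3 = 114$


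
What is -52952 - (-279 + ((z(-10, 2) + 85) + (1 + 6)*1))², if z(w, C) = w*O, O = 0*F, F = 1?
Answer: -87921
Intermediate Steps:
O = 0 (O = 0*1 = 0)
z(w, C) = 0 (z(w, C) = w*0 = 0)
-52952 - (-279 + ((z(-10, 2) + 85) + (1 + 6)*1))² = -52952 - (-279 + ((0 + 85) + (1 + 6)*1))² = -52952 - (-279 + (85 + 7*1))² = -52952 - (-279 + (85 + 7))² = -52952 - (-279 + 92)² = -52952 - 1*(-187)² = -52952 - 1*34969 = -52952 - 34969 = -87921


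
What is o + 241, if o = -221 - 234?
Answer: -214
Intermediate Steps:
o = -455
o + 241 = -455 + 241 = -214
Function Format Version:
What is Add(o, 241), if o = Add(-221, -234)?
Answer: -214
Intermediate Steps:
o = -455
Add(o, 241) = Add(-455, 241) = -214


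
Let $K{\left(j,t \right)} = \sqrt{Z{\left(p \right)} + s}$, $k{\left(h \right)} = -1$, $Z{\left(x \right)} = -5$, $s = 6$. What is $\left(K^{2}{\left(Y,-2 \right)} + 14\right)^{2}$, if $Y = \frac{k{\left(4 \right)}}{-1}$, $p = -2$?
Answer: $225$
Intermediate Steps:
$Y = 1$ ($Y = - \frac{1}{-1} = \left(-1\right) \left(-1\right) = 1$)
$K{\left(j,t \right)} = 1$ ($K{\left(j,t \right)} = \sqrt{-5 + 6} = \sqrt{1} = 1$)
$\left(K^{2}{\left(Y,-2 \right)} + 14\right)^{2} = \left(1^{2} + 14\right)^{2} = \left(1 + 14\right)^{2} = 15^{2} = 225$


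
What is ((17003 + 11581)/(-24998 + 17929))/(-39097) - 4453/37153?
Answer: -1229643432577/10268223275029 ≈ -0.11975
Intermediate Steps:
((17003 + 11581)/(-24998 + 17929))/(-39097) - 4453/37153 = (28584/(-7069))*(-1/39097) - 4453*1/37153 = (28584*(-1/7069))*(-1/39097) - 4453/37153 = -28584/7069*(-1/39097) - 4453/37153 = 28584/276376693 - 4453/37153 = -1229643432577/10268223275029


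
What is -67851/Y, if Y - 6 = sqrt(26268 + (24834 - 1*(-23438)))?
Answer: 203553/37252 - 67851*sqrt(18635)/37252 ≈ -243.18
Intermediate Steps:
Y = 6 + 2*sqrt(18635) (Y = 6 + sqrt(26268 + (24834 - 1*(-23438))) = 6 + sqrt(26268 + (24834 + 23438)) = 6 + sqrt(26268 + 48272) = 6 + sqrt(74540) = 6 + 2*sqrt(18635) ≈ 279.02)
-67851/Y = -67851/(6 + 2*sqrt(18635))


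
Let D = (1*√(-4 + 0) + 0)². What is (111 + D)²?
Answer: 11449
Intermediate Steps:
D = -4 (D = (1*√(-4) + 0)² = (1*(2*I) + 0)² = (2*I + 0)² = (2*I)² = -4)
(111 + D)² = (111 - 4)² = 107² = 11449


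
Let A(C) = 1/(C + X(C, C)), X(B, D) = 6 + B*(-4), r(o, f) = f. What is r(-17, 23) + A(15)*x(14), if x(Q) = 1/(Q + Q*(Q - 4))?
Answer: 138137/6006 ≈ 23.000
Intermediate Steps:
x(Q) = 1/(Q + Q*(-4 + Q))
X(B, D) = 6 - 4*B
A(C) = 1/(6 - 3*C) (A(C) = 1/(C + (6 - 4*C)) = 1/(6 - 3*C))
r(-17, 23) + A(15)*x(14) = 23 + (-1/(-6 + 3*15))*(1/(14*(-3 + 14))) = 23 + (-1/(-6 + 45))*((1/14)/11) = 23 + (-1/39)*((1/14)*(1/11)) = 23 - 1*1/39*(1/154) = 23 - 1/39*1/154 = 23 - 1/6006 = 138137/6006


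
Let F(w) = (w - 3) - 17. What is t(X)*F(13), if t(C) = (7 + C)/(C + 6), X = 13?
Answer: -140/19 ≈ -7.3684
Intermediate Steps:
t(C) = (7 + C)/(6 + C)
F(w) = -20 + w (F(w) = (-3 + w) - 17 = -20 + w)
t(X)*F(13) = ((7 + 13)/(6 + 13))*(-20 + 13) = (20/19)*(-7) = -140/19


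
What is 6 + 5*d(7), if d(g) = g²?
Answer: 251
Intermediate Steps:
6 + 5*d(7) = 6 + 5*7² = 6 + 5*49 = 6 + 245 = 251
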